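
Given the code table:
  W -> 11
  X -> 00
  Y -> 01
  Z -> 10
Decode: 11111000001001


Decoding:
11 -> W
11 -> W
10 -> Z
00 -> X
00 -> X
10 -> Z
01 -> Y


Result: WWZXXZY


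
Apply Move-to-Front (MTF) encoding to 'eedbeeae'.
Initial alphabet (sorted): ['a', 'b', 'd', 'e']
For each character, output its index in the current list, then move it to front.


MTF encoding:
'e': index 3 in ['a', 'b', 'd', 'e'] -> ['e', 'a', 'b', 'd']
'e': index 0 in ['e', 'a', 'b', 'd'] -> ['e', 'a', 'b', 'd']
'd': index 3 in ['e', 'a', 'b', 'd'] -> ['d', 'e', 'a', 'b']
'b': index 3 in ['d', 'e', 'a', 'b'] -> ['b', 'd', 'e', 'a']
'e': index 2 in ['b', 'd', 'e', 'a'] -> ['e', 'b', 'd', 'a']
'e': index 0 in ['e', 'b', 'd', 'a'] -> ['e', 'b', 'd', 'a']
'a': index 3 in ['e', 'b', 'd', 'a'] -> ['a', 'e', 'b', 'd']
'e': index 1 in ['a', 'e', 'b', 'd'] -> ['e', 'a', 'b', 'd']


Output: [3, 0, 3, 3, 2, 0, 3, 1]


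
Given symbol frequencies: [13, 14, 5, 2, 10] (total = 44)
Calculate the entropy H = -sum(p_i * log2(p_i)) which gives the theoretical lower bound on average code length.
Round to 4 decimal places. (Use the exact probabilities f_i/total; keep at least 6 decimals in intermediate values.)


Per-symbol terms -p_i * log2(p_i) with p_i = f_i/44:
  p = 13/44 = 0.295455: log2(p) = -1.758992, -p*log2(p) = 0.519702
  p = 14/44 = 0.318182: log2(p) = -1.652077, -p*log2(p) = 0.525661
  p = 5/44 = 0.113636: log2(p) = -3.137504, -p*log2(p) = 0.356534
  p = 2/44 = 0.045455: log2(p) = -4.459432, -p*log2(p) = 0.202701
  p = 10/44 = 0.227273: log2(p) = -2.137504, -p*log2(p) = 0.485796
H = 0.519702 + 0.525661 + 0.356534 + 0.202701 + 0.485796 = 2.090394

H = 2.0904 bits/symbol


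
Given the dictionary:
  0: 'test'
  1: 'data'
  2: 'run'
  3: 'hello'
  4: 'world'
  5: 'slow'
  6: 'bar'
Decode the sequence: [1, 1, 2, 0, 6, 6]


Look up each index in the dictionary:
  1 -> 'data'
  1 -> 'data'
  2 -> 'run'
  0 -> 'test'
  6 -> 'bar'
  6 -> 'bar'

Decoded: "data data run test bar bar"


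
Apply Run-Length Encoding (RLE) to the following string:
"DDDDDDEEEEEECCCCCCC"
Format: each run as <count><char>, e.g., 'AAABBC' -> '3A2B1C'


Scanning runs left to right:
  i=0: run of 'D' x 6 -> '6D'
  i=6: run of 'E' x 6 -> '6E'
  i=12: run of 'C' x 7 -> '7C'

RLE = 6D6E7C


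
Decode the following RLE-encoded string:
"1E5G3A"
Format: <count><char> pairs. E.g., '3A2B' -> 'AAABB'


Expanding each <count><char> pair:
  1E -> 'E'
  5G -> 'GGGGG'
  3A -> 'AAA'

Decoded = EGGGGGAAA


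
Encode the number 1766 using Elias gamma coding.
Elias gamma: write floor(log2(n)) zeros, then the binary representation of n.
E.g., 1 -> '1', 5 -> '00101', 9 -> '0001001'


num_bits = floor(log2(1766)) + 1 = 11
leading_zeros = num_bits - 1 = 10
binary(1766) = 11011100110

Elias gamma(1766) = '0000000000' + '11011100110' = 000000000011011100110 (21 bits)


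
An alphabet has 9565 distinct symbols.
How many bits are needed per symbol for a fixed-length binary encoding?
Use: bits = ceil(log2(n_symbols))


log2(9565) = 13.2235
Bracket: 2^13 = 8192 < 9565 <= 2^14 = 16384
So ceil(log2(9565)) = 14

bits = ceil(log2(9565)) = ceil(13.2235) = 14 bits


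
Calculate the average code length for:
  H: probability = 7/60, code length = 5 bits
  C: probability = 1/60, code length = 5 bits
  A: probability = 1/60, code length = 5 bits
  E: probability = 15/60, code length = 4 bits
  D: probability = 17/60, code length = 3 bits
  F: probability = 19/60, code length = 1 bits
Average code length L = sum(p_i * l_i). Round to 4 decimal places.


Weighted contributions p_i * l_i:
  H: (7/60) * 5 = 35/60
  C: (1/60) * 5 = 5/60
  A: (1/60) * 5 = 5/60
  E: (15/60) * 4 = 60/60
  D: (17/60) * 3 = 51/60
  F: (19/60) * 1 = 19/60
Sum = (35 + 5 + 5 + 60 + 51 + 19)/60 = 175/60

L = 175/60 = 2.9167 bits/symbol


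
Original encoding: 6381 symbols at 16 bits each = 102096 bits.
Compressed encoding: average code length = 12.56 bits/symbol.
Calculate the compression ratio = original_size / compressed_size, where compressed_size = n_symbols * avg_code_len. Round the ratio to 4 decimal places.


original_size = n_symbols * orig_bits = 6381 * 16 = 102096 bits
compressed_size = n_symbols * avg_code_len = 6381 * 12.56 = 80145.36 bits
ratio = original_size / compressed_size = 102096 / 80145.36 = 1.2739

Compression ratio = 1.2739


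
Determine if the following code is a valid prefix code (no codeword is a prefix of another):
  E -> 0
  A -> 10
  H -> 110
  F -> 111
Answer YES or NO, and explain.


Checking each pair (does one codeword prefix another?):
  E='0' vs A='10': no prefix
  E='0' vs H='110': no prefix
  E='0' vs F='111': no prefix
  A='10' vs E='0': no prefix
  A='10' vs H='110': no prefix
  A='10' vs F='111': no prefix
  H='110' vs E='0': no prefix
  H='110' vs A='10': no prefix
  H='110' vs F='111': no prefix
  F='111' vs E='0': no prefix
  F='111' vs A='10': no prefix
  F='111' vs H='110': no prefix
No violation found over all pairs.

YES -- this is a valid prefix code. No codeword is a prefix of any other codeword.


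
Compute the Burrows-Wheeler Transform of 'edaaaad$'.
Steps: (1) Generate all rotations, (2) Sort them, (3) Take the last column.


Rotations (sorted):
  0: $edaaaad -> last char: d
  1: aaaad$ed -> last char: d
  2: aaad$eda -> last char: a
  3: aad$edaa -> last char: a
  4: ad$edaaa -> last char: a
  5: d$edaaaa -> last char: a
  6: daaaad$e -> last char: e
  7: edaaaad$ -> last char: $


BWT = ddaaaae$


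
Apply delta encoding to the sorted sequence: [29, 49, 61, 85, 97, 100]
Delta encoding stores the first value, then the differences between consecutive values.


First value: 29
Deltas:
  49 - 29 = 20
  61 - 49 = 12
  85 - 61 = 24
  97 - 85 = 12
  100 - 97 = 3


Delta encoded: [29, 20, 12, 24, 12, 3]


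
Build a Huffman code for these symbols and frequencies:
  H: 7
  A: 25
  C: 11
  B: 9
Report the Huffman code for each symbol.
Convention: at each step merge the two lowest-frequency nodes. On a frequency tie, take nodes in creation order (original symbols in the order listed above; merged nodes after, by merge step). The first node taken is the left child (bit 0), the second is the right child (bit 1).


Huffman tree construction:
Step 1: Merge H(7) + B(9) = 16
Step 2: Merge C(11) + (H+B)(16) = 27
Step 3: Merge A(25) + (C+(H+B))(27) = 52
Read each symbol's code off the tree from the root (left child = 0, right child = 1).

Codes:
  H: 110 (length 3)
  A: 0 (length 1)
  C: 10 (length 2)
  B: 111 (length 3)
Average code length: 95/52 = 1.8269 bits/symbol


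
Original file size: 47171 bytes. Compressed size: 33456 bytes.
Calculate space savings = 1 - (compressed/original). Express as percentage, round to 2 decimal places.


ratio = compressed/original = 33456/47171 = 0.709249
savings = 1 - ratio = 1 - 0.709249 = 0.290751
as a percentage: 0.290751 * 100 = 29.08%

Space savings = 1 - 33456/47171 = 29.08%


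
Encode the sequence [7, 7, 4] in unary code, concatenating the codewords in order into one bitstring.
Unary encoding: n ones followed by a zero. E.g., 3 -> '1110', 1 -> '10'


Encode each number as n ones followed by a terminating 0:
  7 -> 11111110 (8 bits)
  7 -> 11111110 (8 bits)
  4 -> 11110 (5 bits)
Total length = 8 + 8 + 5 = 21 bits.

Unary([7, 7, 4]) = 111111101111111011110 (21 bits)


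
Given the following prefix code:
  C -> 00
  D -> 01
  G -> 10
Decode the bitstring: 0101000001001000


Decoding step by step:
Bits 01 -> D
Bits 01 -> D
Bits 00 -> C
Bits 00 -> C
Bits 01 -> D
Bits 00 -> C
Bits 10 -> G
Bits 00 -> C


Decoded message: DDCCDCGC


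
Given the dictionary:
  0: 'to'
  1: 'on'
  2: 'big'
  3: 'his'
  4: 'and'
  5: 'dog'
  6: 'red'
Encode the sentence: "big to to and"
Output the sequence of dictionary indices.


Look up each word in the dictionary:
  'big' -> 2
  'to' -> 0
  'to' -> 0
  'and' -> 4

Encoded: [2, 0, 0, 4]


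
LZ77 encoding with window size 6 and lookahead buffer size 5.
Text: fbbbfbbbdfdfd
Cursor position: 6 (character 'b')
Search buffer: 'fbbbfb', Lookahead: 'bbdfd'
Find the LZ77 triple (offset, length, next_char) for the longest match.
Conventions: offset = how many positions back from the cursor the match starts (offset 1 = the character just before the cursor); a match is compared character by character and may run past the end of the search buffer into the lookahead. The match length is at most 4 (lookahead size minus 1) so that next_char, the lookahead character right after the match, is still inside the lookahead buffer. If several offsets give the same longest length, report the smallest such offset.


Try each offset into the search buffer:
  offset=1 (pos 5, char 'b'): match length 2
  offset=2 (pos 4, char 'f'): match length 0
  offset=3 (pos 3, char 'b'): match length 1
  offset=4 (pos 2, char 'b'): match length 2
  offset=5 (pos 1, char 'b'): match length 2
  offset=6 (pos 0, char 'f'): match length 0
Longest match has length 2, found at offsets 1, 4, 5; take the smallest, offset 1.
next_char = character at position 6 + 2 = 8 -> 'd'

Best match: offset=1, length=2 (matching 'bb' starting at position 5)
LZ77 triple: (1, 2, 'd')


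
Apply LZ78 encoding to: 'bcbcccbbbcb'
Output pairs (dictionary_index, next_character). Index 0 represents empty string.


LZ78 encoding steps:
Dictionary: {0: ''}
Step 1: w='' (idx 0), next='b' -> output (0, 'b'), add 'b' as idx 1
Step 2: w='' (idx 0), next='c' -> output (0, 'c'), add 'c' as idx 2
Step 3: w='b' (idx 1), next='c' -> output (1, 'c'), add 'bc' as idx 3
Step 4: w='c' (idx 2), next='c' -> output (2, 'c'), add 'cc' as idx 4
Step 5: w='b' (idx 1), next='b' -> output (1, 'b'), add 'bb' as idx 5
Step 6: w='bc' (idx 3), next='b' -> output (3, 'b'), add 'bcb' as idx 6


Encoded: [(0, 'b'), (0, 'c'), (1, 'c'), (2, 'c'), (1, 'b'), (3, 'b')]


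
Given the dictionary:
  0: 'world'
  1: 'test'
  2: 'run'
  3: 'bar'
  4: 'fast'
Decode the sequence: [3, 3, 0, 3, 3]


Look up each index in the dictionary:
  3 -> 'bar'
  3 -> 'bar'
  0 -> 'world'
  3 -> 'bar'
  3 -> 'bar'

Decoded: "bar bar world bar bar"


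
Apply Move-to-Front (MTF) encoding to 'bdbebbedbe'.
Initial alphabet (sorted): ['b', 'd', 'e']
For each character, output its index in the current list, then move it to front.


MTF encoding:
'b': index 0 in ['b', 'd', 'e'] -> ['b', 'd', 'e']
'd': index 1 in ['b', 'd', 'e'] -> ['d', 'b', 'e']
'b': index 1 in ['d', 'b', 'e'] -> ['b', 'd', 'e']
'e': index 2 in ['b', 'd', 'e'] -> ['e', 'b', 'd']
'b': index 1 in ['e', 'b', 'd'] -> ['b', 'e', 'd']
'b': index 0 in ['b', 'e', 'd'] -> ['b', 'e', 'd']
'e': index 1 in ['b', 'e', 'd'] -> ['e', 'b', 'd']
'd': index 2 in ['e', 'b', 'd'] -> ['d', 'e', 'b']
'b': index 2 in ['d', 'e', 'b'] -> ['b', 'd', 'e']
'e': index 2 in ['b', 'd', 'e'] -> ['e', 'b', 'd']


Output: [0, 1, 1, 2, 1, 0, 1, 2, 2, 2]


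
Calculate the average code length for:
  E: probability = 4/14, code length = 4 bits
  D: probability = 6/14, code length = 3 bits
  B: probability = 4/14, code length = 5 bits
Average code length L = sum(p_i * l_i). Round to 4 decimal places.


Weighted contributions p_i * l_i:
  E: (4/14) * 4 = 16/14
  D: (6/14) * 3 = 18/14
  B: (4/14) * 5 = 20/14
Sum = (16 + 18 + 20)/14 = 54/14

L = 54/14 = 3.8571 bits/symbol


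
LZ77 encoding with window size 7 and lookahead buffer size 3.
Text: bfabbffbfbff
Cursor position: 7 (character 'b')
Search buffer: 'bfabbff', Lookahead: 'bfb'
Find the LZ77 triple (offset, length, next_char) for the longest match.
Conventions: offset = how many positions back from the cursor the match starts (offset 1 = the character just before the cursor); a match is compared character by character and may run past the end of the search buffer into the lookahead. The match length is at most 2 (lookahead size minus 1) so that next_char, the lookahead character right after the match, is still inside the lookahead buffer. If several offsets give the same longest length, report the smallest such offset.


Try each offset into the search buffer:
  offset=1 (pos 6, char 'f'): match length 0
  offset=2 (pos 5, char 'f'): match length 0
  offset=3 (pos 4, char 'b'): match length 2
  offset=4 (pos 3, char 'b'): match length 1
  offset=5 (pos 2, char 'a'): match length 0
  offset=6 (pos 1, char 'f'): match length 0
  offset=7 (pos 0, char 'b'): match length 2
Longest match has length 2, found at offsets 3, 7; take the smallest, offset 3.
next_char = character at position 7 + 2 = 9 -> 'b'

Best match: offset=3, length=2 (matching 'bf' starting at position 4)
LZ77 triple: (3, 2, 'b')


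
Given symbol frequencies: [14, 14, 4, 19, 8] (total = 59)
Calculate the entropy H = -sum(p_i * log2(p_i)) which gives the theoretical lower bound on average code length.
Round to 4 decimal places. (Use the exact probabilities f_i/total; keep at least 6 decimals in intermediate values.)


Per-symbol terms -p_i * log2(p_i) with p_i = f_i/59:
  p = 14/59 = 0.237288: log2(p) = -2.075288, -p*log2(p) = 0.492441
  p = 14/59 = 0.237288: log2(p) = -2.075288, -p*log2(p) = 0.492441
  p = 4/59 = 0.067797: log2(p) = -3.882643, -p*log2(p) = 0.263230
  p = 19/59 = 0.322034: log2(p) = -1.634716, -p*log2(p) = 0.526434
  p = 8/59 = 0.135593: log2(p) = -2.882643, -p*log2(p) = 0.390867
H = 0.492441 + 0.492441 + 0.263230 + 0.526434 + 0.390867 = 2.165413

H = 2.1654 bits/symbol


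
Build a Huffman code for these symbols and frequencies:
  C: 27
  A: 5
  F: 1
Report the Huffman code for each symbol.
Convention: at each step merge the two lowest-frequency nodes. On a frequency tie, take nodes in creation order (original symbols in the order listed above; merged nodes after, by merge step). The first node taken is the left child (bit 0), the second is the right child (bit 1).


Huffman tree construction:
Step 1: Merge F(1) + A(5) = 6
Step 2: Merge (F+A)(6) + C(27) = 33
Read each symbol's code off the tree from the root (left child = 0, right child = 1).

Codes:
  C: 1 (length 1)
  A: 01 (length 2)
  F: 00 (length 2)
Average code length: 39/33 = 1.1818 bits/symbol


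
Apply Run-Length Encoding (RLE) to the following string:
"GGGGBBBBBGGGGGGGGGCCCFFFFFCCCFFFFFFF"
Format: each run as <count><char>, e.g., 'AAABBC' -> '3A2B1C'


Scanning runs left to right:
  i=0: run of 'G' x 4 -> '4G'
  i=4: run of 'B' x 5 -> '5B'
  i=9: run of 'G' x 9 -> '9G'
  i=18: run of 'C' x 3 -> '3C'
  i=21: run of 'F' x 5 -> '5F'
  i=26: run of 'C' x 3 -> '3C'
  i=29: run of 'F' x 7 -> '7F'

RLE = 4G5B9G3C5F3C7F


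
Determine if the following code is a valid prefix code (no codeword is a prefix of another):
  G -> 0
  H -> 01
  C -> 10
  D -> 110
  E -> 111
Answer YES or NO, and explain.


Checking each pair (does one codeword prefix another?):
  G='0' vs H='01': prefix -- VIOLATION

NO -- this is NOT a valid prefix code. G (0) is a prefix of H (01).


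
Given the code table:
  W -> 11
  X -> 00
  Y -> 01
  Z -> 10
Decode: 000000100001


Decoding:
00 -> X
00 -> X
00 -> X
10 -> Z
00 -> X
01 -> Y


Result: XXXZXY


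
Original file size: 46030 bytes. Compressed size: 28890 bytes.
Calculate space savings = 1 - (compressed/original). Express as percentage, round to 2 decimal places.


ratio = compressed/original = 28890/46030 = 0.627634
savings = 1 - ratio = 1 - 0.627634 = 0.372366
as a percentage: 0.372366 * 100 = 37.24%

Space savings = 1 - 28890/46030 = 37.24%


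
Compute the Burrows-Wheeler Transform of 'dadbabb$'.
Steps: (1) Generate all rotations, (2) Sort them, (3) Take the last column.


Rotations (sorted):
  0: $dadbabb -> last char: b
  1: abb$dadb -> last char: b
  2: adbabb$d -> last char: d
  3: b$dadbab -> last char: b
  4: babb$dad -> last char: d
  5: bb$dadba -> last char: a
  6: dadbabb$ -> last char: $
  7: dbabb$da -> last char: a


BWT = bbdbda$a


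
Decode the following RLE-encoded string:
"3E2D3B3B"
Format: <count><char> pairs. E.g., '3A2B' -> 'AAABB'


Expanding each <count><char> pair:
  3E -> 'EEE'
  2D -> 'DD'
  3B -> 'BBB'
  3B -> 'BBB'

Decoded = EEEDDBBBBBB


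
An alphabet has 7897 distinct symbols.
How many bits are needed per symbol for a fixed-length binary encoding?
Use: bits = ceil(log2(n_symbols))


log2(7897) = 12.9471
Bracket: 2^12 = 4096 < 7897 <= 2^13 = 8192
So ceil(log2(7897)) = 13

bits = ceil(log2(7897)) = ceil(12.9471) = 13 bits


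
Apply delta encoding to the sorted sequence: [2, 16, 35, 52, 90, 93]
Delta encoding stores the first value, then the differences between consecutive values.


First value: 2
Deltas:
  16 - 2 = 14
  35 - 16 = 19
  52 - 35 = 17
  90 - 52 = 38
  93 - 90 = 3


Delta encoded: [2, 14, 19, 17, 38, 3]


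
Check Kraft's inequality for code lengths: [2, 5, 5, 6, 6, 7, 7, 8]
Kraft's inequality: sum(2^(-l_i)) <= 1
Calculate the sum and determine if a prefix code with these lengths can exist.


Sum = 2^(-2) + 2^(-5) + 2^(-5) + 2^(-6) + 2^(-6) + 2^(-7) + 2^(-7) + 2^(-8)
    = 0.25 + 0.03125 + 0.03125 + 0.015625 + 0.015625 + 0.0078125 + 0.0078125 + 0.00390625
    = 93/256 = 0.36328125
Since 0.36328125 <= 1, Kraft's inequality IS satisfied.
A prefix code with these lengths CAN exist.

Kraft sum = 0.36328125. Satisfied.


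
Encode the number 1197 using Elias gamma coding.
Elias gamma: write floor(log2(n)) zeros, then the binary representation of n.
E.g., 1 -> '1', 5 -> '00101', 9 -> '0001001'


num_bits = floor(log2(1197)) + 1 = 11
leading_zeros = num_bits - 1 = 10
binary(1197) = 10010101101

Elias gamma(1197) = '0000000000' + '10010101101' = 000000000010010101101 (21 bits)


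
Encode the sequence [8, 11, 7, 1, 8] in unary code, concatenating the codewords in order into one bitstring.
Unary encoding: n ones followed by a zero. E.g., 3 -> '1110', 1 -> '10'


Encode each number as n ones followed by a terminating 0:
  8 -> 111111110 (9 bits)
  11 -> 111111111110 (12 bits)
  7 -> 11111110 (8 bits)
  1 -> 10 (2 bits)
  8 -> 111111110 (9 bits)
Total length = 9 + 12 + 8 + 2 + 9 = 40 bits.

Unary([8, 11, 7, 1, 8]) = 1111111101111111111101111111010111111110 (40 bits)


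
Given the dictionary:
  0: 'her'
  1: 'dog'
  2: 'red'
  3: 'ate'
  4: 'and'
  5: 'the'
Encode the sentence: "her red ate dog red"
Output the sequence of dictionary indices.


Look up each word in the dictionary:
  'her' -> 0
  'red' -> 2
  'ate' -> 3
  'dog' -> 1
  'red' -> 2

Encoded: [0, 2, 3, 1, 2]


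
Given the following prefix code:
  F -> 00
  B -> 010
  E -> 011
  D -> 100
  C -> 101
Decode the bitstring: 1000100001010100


Decoding step by step:
Bits 100 -> D
Bits 010 -> B
Bits 00 -> F
Bits 010 -> B
Bits 101 -> C
Bits 00 -> F


Decoded message: DBFBCF


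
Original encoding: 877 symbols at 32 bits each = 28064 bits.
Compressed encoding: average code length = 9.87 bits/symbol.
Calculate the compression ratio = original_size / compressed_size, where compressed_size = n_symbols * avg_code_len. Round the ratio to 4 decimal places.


original_size = n_symbols * orig_bits = 877 * 32 = 28064 bits
compressed_size = n_symbols * avg_code_len = 877 * 9.87 = 8655.99 bits
ratio = original_size / compressed_size = 28064 / 8655.99 = 3.2421

Compression ratio = 3.2421


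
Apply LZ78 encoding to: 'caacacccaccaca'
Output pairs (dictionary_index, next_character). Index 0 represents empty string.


LZ78 encoding steps:
Dictionary: {0: ''}
Step 1: w='' (idx 0), next='c' -> output (0, 'c'), add 'c' as idx 1
Step 2: w='' (idx 0), next='a' -> output (0, 'a'), add 'a' as idx 2
Step 3: w='a' (idx 2), next='c' -> output (2, 'c'), add 'ac' as idx 3
Step 4: w='ac' (idx 3), next='c' -> output (3, 'c'), add 'acc' as idx 4
Step 5: w='c' (idx 1), next='a' -> output (1, 'a'), add 'ca' as idx 5
Step 6: w='c' (idx 1), next='c' -> output (1, 'c'), add 'cc' as idx 6
Step 7: w='ac' (idx 3), next='a' -> output (3, 'a'), add 'aca' as idx 7


Encoded: [(0, 'c'), (0, 'a'), (2, 'c'), (3, 'c'), (1, 'a'), (1, 'c'), (3, 'a')]


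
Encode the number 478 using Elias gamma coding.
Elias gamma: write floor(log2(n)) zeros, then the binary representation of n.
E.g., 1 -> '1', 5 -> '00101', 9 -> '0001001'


num_bits = floor(log2(478)) + 1 = 9
leading_zeros = num_bits - 1 = 8
binary(478) = 111011110

Elias gamma(478) = '00000000' + '111011110' = 00000000111011110 (17 bits)


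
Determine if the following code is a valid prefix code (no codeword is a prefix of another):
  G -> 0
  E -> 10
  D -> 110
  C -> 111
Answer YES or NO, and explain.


Checking each pair (does one codeword prefix another?):
  G='0' vs E='10': no prefix
  G='0' vs D='110': no prefix
  G='0' vs C='111': no prefix
  E='10' vs G='0': no prefix
  E='10' vs D='110': no prefix
  E='10' vs C='111': no prefix
  D='110' vs G='0': no prefix
  D='110' vs E='10': no prefix
  D='110' vs C='111': no prefix
  C='111' vs G='0': no prefix
  C='111' vs E='10': no prefix
  C='111' vs D='110': no prefix
No violation found over all pairs.

YES -- this is a valid prefix code. No codeword is a prefix of any other codeword.


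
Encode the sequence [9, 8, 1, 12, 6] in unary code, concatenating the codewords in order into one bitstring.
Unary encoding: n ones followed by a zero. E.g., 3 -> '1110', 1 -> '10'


Encode each number as n ones followed by a terminating 0:
  9 -> 1111111110 (10 bits)
  8 -> 111111110 (9 bits)
  1 -> 10 (2 bits)
  12 -> 1111111111110 (13 bits)
  6 -> 1111110 (7 bits)
Total length = 10 + 9 + 2 + 13 + 7 = 41 bits.

Unary([9, 8, 1, 12, 6]) = 11111111101111111101011111111111101111110 (41 bits)


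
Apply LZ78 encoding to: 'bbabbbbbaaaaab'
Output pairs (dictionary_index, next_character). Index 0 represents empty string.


LZ78 encoding steps:
Dictionary: {0: ''}
Step 1: w='' (idx 0), next='b' -> output (0, 'b'), add 'b' as idx 1
Step 2: w='b' (idx 1), next='a' -> output (1, 'a'), add 'ba' as idx 2
Step 3: w='b' (idx 1), next='b' -> output (1, 'b'), add 'bb' as idx 3
Step 4: w='bb' (idx 3), next='b' -> output (3, 'b'), add 'bbb' as idx 4
Step 5: w='' (idx 0), next='a' -> output (0, 'a'), add 'a' as idx 5
Step 6: w='a' (idx 5), next='a' -> output (5, 'a'), add 'aa' as idx 6
Step 7: w='aa' (idx 6), next='b' -> output (6, 'b'), add 'aab' as idx 7


Encoded: [(0, 'b'), (1, 'a'), (1, 'b'), (3, 'b'), (0, 'a'), (5, 'a'), (6, 'b')]


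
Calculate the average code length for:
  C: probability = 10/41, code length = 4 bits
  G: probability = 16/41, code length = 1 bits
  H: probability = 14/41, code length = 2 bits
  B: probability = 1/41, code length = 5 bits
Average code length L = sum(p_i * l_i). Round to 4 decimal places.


Weighted contributions p_i * l_i:
  C: (10/41) * 4 = 40/41
  G: (16/41) * 1 = 16/41
  H: (14/41) * 2 = 28/41
  B: (1/41) * 5 = 5/41
Sum = (40 + 16 + 28 + 5)/41 = 89/41

L = 89/41 = 2.1707 bits/symbol


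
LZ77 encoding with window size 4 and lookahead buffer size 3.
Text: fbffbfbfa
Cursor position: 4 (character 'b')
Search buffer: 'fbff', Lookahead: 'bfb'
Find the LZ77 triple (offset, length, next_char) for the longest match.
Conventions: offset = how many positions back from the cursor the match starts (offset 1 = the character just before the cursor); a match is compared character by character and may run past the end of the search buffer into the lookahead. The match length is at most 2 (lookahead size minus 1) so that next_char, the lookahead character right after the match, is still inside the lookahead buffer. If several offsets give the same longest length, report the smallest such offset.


Try each offset into the search buffer:
  offset=1 (pos 3, char 'f'): match length 0
  offset=2 (pos 2, char 'f'): match length 0
  offset=3 (pos 1, char 'b'): match length 2
  offset=4 (pos 0, char 'f'): match length 0
Longest match has length 2 at offset 3.
next_char = character at position 4 + 2 = 6 -> 'b'

Best match: offset=3, length=2 (matching 'bf' starting at position 1)
LZ77 triple: (3, 2, 'b')


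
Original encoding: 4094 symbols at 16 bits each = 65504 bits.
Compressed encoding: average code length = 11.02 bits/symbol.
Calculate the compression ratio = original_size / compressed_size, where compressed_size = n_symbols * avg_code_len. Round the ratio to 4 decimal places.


original_size = n_symbols * orig_bits = 4094 * 16 = 65504 bits
compressed_size = n_symbols * avg_code_len = 4094 * 11.02 = 45115.88 bits
ratio = original_size / compressed_size = 65504 / 45115.88 = 1.4519

Compression ratio = 1.4519


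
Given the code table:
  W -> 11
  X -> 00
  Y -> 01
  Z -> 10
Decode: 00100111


Decoding:
00 -> X
10 -> Z
01 -> Y
11 -> W


Result: XZYW


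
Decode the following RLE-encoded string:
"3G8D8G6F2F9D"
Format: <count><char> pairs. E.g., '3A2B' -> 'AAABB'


Expanding each <count><char> pair:
  3G -> 'GGG'
  8D -> 'DDDDDDDD'
  8G -> 'GGGGGGGG'
  6F -> 'FFFFFF'
  2F -> 'FF'
  9D -> 'DDDDDDDDD'

Decoded = GGGDDDDDDDDGGGGGGGGFFFFFFFFDDDDDDDDD


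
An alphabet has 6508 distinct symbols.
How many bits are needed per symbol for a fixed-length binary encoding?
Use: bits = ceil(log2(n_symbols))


log2(6508) = 12.668
Bracket: 2^12 = 4096 < 6508 <= 2^13 = 8192
So ceil(log2(6508)) = 13

bits = ceil(log2(6508)) = ceil(12.668) = 13 bits


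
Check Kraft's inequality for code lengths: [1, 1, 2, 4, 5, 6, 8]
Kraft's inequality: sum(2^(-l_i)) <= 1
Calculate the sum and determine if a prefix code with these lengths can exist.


Sum = 2^(-1) + 2^(-1) + 2^(-2) + 2^(-4) + 2^(-5) + 2^(-6) + 2^(-8)
    = 0.5 + 0.5 + 0.25 + 0.0625 + 0.03125 + 0.015625 + 0.00390625
    = 349/256 = 1.36328125
Since 1.36328125 > 1, Kraft's inequality is NOT satisfied.
A prefix code with these lengths CANNOT exist.

Kraft sum = 1.36328125. Not satisfied.


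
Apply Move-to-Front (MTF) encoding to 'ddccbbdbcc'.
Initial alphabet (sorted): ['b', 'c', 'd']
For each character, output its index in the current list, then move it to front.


MTF encoding:
'd': index 2 in ['b', 'c', 'd'] -> ['d', 'b', 'c']
'd': index 0 in ['d', 'b', 'c'] -> ['d', 'b', 'c']
'c': index 2 in ['d', 'b', 'c'] -> ['c', 'd', 'b']
'c': index 0 in ['c', 'd', 'b'] -> ['c', 'd', 'b']
'b': index 2 in ['c', 'd', 'b'] -> ['b', 'c', 'd']
'b': index 0 in ['b', 'c', 'd'] -> ['b', 'c', 'd']
'd': index 2 in ['b', 'c', 'd'] -> ['d', 'b', 'c']
'b': index 1 in ['d', 'b', 'c'] -> ['b', 'd', 'c']
'c': index 2 in ['b', 'd', 'c'] -> ['c', 'b', 'd']
'c': index 0 in ['c', 'b', 'd'] -> ['c', 'b', 'd']


Output: [2, 0, 2, 0, 2, 0, 2, 1, 2, 0]


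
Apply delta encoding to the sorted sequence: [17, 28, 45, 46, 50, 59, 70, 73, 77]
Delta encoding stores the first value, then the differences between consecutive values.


First value: 17
Deltas:
  28 - 17 = 11
  45 - 28 = 17
  46 - 45 = 1
  50 - 46 = 4
  59 - 50 = 9
  70 - 59 = 11
  73 - 70 = 3
  77 - 73 = 4


Delta encoded: [17, 11, 17, 1, 4, 9, 11, 3, 4]


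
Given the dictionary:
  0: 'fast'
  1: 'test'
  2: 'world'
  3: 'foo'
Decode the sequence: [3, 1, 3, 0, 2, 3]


Look up each index in the dictionary:
  3 -> 'foo'
  1 -> 'test'
  3 -> 'foo'
  0 -> 'fast'
  2 -> 'world'
  3 -> 'foo'

Decoded: "foo test foo fast world foo"


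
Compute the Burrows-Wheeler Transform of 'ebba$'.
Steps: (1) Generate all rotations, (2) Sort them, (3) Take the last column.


Rotations (sorted):
  0: $ebba -> last char: a
  1: a$ebb -> last char: b
  2: ba$eb -> last char: b
  3: bba$e -> last char: e
  4: ebba$ -> last char: $


BWT = abbe$


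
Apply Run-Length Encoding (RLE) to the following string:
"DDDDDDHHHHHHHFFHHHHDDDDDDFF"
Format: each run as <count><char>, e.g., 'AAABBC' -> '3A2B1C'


Scanning runs left to right:
  i=0: run of 'D' x 6 -> '6D'
  i=6: run of 'H' x 7 -> '7H'
  i=13: run of 'F' x 2 -> '2F'
  i=15: run of 'H' x 4 -> '4H'
  i=19: run of 'D' x 6 -> '6D'
  i=25: run of 'F' x 2 -> '2F'

RLE = 6D7H2F4H6D2F


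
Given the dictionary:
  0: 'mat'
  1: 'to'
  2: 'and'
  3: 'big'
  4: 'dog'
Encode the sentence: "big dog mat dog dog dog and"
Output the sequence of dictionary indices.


Look up each word in the dictionary:
  'big' -> 3
  'dog' -> 4
  'mat' -> 0
  'dog' -> 4
  'dog' -> 4
  'dog' -> 4
  'and' -> 2

Encoded: [3, 4, 0, 4, 4, 4, 2]


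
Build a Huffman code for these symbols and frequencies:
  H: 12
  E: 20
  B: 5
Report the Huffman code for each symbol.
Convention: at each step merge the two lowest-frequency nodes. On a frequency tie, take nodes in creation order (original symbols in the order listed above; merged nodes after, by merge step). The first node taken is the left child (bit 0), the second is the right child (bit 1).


Huffman tree construction:
Step 1: Merge B(5) + H(12) = 17
Step 2: Merge (B+H)(17) + E(20) = 37
Read each symbol's code off the tree from the root (left child = 0, right child = 1).

Codes:
  H: 01 (length 2)
  E: 1 (length 1)
  B: 00 (length 2)
Average code length: 54/37 = 1.4595 bits/symbol


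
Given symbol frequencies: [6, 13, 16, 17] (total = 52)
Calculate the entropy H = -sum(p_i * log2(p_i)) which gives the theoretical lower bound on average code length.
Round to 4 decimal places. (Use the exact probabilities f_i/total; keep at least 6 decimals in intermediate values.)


Per-symbol terms -p_i * log2(p_i) with p_i = f_i/52:
  p = 6/52 = 0.115385: log2(p) = -3.115477, -p*log2(p) = 0.359478
  p = 13/52 = 0.250000: log2(p) = -2.000000, -p*log2(p) = 0.500000
  p = 16/52 = 0.307692: log2(p) = -1.700440, -p*log2(p) = 0.523212
  p = 17/52 = 0.326923: log2(p) = -1.612977, -p*log2(p) = 0.527319
H = 0.359478 + 0.500000 + 0.523212 + 0.527319 = 1.910009

H = 1.91 bits/symbol


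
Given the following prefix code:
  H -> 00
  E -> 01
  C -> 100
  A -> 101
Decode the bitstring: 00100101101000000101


Decoding step by step:
Bits 00 -> H
Bits 100 -> C
Bits 101 -> A
Bits 101 -> A
Bits 00 -> H
Bits 00 -> H
Bits 00 -> H
Bits 101 -> A


Decoded message: HCAAHHHA


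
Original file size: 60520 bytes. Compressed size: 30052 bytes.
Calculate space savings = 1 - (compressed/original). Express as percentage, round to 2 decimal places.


ratio = compressed/original = 30052/60520 = 0.496563
savings = 1 - ratio = 1 - 0.496563 = 0.503437
as a percentage: 0.503437 * 100 = 50.34%

Space savings = 1 - 30052/60520 = 50.34%


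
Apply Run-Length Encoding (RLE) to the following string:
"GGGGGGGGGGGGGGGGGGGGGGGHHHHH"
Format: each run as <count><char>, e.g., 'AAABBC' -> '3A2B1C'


Scanning runs left to right:
  i=0: run of 'G' x 23 -> '23G'
  i=23: run of 'H' x 5 -> '5H'

RLE = 23G5H


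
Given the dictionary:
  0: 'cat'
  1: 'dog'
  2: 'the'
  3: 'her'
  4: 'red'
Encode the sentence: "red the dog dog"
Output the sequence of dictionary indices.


Look up each word in the dictionary:
  'red' -> 4
  'the' -> 2
  'dog' -> 1
  'dog' -> 1

Encoded: [4, 2, 1, 1]


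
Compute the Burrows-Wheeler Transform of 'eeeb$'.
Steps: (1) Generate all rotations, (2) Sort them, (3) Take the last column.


Rotations (sorted):
  0: $eeeb -> last char: b
  1: b$eee -> last char: e
  2: eb$ee -> last char: e
  3: eeb$e -> last char: e
  4: eeeb$ -> last char: $


BWT = beee$


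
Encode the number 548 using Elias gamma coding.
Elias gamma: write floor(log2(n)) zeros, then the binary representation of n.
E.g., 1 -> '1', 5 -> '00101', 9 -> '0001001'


num_bits = floor(log2(548)) + 1 = 10
leading_zeros = num_bits - 1 = 9
binary(548) = 1000100100

Elias gamma(548) = '000000000' + '1000100100' = 0000000001000100100 (19 bits)


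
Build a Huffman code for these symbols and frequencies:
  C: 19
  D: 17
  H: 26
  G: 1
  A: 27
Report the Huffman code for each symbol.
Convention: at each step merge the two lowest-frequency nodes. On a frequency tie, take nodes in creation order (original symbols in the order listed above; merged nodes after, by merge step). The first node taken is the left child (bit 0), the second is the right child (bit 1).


Huffman tree construction:
Step 1: Merge G(1) + D(17) = 18
Step 2: Merge (G+D)(18) + C(19) = 37
Step 3: Merge H(26) + A(27) = 53
Step 4: Merge ((G+D)+C)(37) + (H+A)(53) = 90
Read each symbol's code off the tree from the root (left child = 0, right child = 1).

Codes:
  C: 01 (length 2)
  D: 001 (length 3)
  H: 10 (length 2)
  G: 000 (length 3)
  A: 11 (length 2)
Average code length: 198/90 = 2.2000 bits/symbol


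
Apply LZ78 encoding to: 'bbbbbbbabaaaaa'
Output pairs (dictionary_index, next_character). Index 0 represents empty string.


LZ78 encoding steps:
Dictionary: {0: ''}
Step 1: w='' (idx 0), next='b' -> output (0, 'b'), add 'b' as idx 1
Step 2: w='b' (idx 1), next='b' -> output (1, 'b'), add 'bb' as idx 2
Step 3: w='bb' (idx 2), next='b' -> output (2, 'b'), add 'bbb' as idx 3
Step 4: w='b' (idx 1), next='a' -> output (1, 'a'), add 'ba' as idx 4
Step 5: w='ba' (idx 4), next='a' -> output (4, 'a'), add 'baa' as idx 5
Step 6: w='' (idx 0), next='a' -> output (0, 'a'), add 'a' as idx 6
Step 7: w='a' (idx 6), next='a' -> output (6, 'a'), add 'aa' as idx 7


Encoded: [(0, 'b'), (1, 'b'), (2, 'b'), (1, 'a'), (4, 'a'), (0, 'a'), (6, 'a')]


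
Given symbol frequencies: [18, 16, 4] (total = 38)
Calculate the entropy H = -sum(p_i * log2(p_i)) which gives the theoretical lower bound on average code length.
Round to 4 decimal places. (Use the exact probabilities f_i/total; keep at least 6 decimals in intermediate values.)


Per-symbol terms -p_i * log2(p_i) with p_i = f_i/38:
  p = 18/38 = 0.473684: log2(p) = -1.078003, -p*log2(p) = 0.510633
  p = 16/38 = 0.421053: log2(p) = -1.247928, -p*log2(p) = 0.525443
  p = 4/38 = 0.105263: log2(p) = -3.247928, -p*log2(p) = 0.341887
H = 0.510633 + 0.525443 + 0.341887 = 1.377963

H = 1.378 bits/symbol


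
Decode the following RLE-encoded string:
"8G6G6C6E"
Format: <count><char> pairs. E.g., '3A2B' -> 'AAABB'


Expanding each <count><char> pair:
  8G -> 'GGGGGGGG'
  6G -> 'GGGGGG'
  6C -> 'CCCCCC'
  6E -> 'EEEEEE'

Decoded = GGGGGGGGGGGGGGCCCCCCEEEEEE


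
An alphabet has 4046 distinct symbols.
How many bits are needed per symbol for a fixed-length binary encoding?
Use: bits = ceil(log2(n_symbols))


log2(4046) = 11.9823
Bracket: 2^11 = 2048 < 4046 <= 2^12 = 4096
So ceil(log2(4046)) = 12

bits = ceil(log2(4046)) = ceil(11.9823) = 12 bits


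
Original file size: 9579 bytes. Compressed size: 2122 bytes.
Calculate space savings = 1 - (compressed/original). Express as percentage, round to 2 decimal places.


ratio = compressed/original = 2122/9579 = 0.221526
savings = 1 - ratio = 1 - 0.221526 = 0.778474
as a percentage: 0.778474 * 100 = 77.85%

Space savings = 1 - 2122/9579 = 77.85%


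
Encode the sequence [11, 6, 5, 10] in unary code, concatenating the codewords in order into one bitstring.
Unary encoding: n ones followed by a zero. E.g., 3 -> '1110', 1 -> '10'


Encode each number as n ones followed by a terminating 0:
  11 -> 111111111110 (12 bits)
  6 -> 1111110 (7 bits)
  5 -> 111110 (6 bits)
  10 -> 11111111110 (11 bits)
Total length = 12 + 7 + 6 + 11 = 36 bits.

Unary([11, 6, 5, 10]) = 111111111110111111011111011111111110 (36 bits)


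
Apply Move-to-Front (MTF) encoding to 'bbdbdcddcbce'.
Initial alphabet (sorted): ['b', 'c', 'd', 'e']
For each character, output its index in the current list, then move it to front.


MTF encoding:
'b': index 0 in ['b', 'c', 'd', 'e'] -> ['b', 'c', 'd', 'e']
'b': index 0 in ['b', 'c', 'd', 'e'] -> ['b', 'c', 'd', 'e']
'd': index 2 in ['b', 'c', 'd', 'e'] -> ['d', 'b', 'c', 'e']
'b': index 1 in ['d', 'b', 'c', 'e'] -> ['b', 'd', 'c', 'e']
'd': index 1 in ['b', 'd', 'c', 'e'] -> ['d', 'b', 'c', 'e']
'c': index 2 in ['d', 'b', 'c', 'e'] -> ['c', 'd', 'b', 'e']
'd': index 1 in ['c', 'd', 'b', 'e'] -> ['d', 'c', 'b', 'e']
'd': index 0 in ['d', 'c', 'b', 'e'] -> ['d', 'c', 'b', 'e']
'c': index 1 in ['d', 'c', 'b', 'e'] -> ['c', 'd', 'b', 'e']
'b': index 2 in ['c', 'd', 'b', 'e'] -> ['b', 'c', 'd', 'e']
'c': index 1 in ['b', 'c', 'd', 'e'] -> ['c', 'b', 'd', 'e']
'e': index 3 in ['c', 'b', 'd', 'e'] -> ['e', 'c', 'b', 'd']


Output: [0, 0, 2, 1, 1, 2, 1, 0, 1, 2, 1, 3]


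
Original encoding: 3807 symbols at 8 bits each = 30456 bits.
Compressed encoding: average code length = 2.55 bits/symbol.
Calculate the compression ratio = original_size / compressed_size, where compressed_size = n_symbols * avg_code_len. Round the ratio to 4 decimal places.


original_size = n_symbols * orig_bits = 3807 * 8 = 30456 bits
compressed_size = n_symbols * avg_code_len = 3807 * 2.55 = 9707.85 bits
ratio = original_size / compressed_size = 30456 / 9707.85 = 3.1373

Compression ratio = 3.1373


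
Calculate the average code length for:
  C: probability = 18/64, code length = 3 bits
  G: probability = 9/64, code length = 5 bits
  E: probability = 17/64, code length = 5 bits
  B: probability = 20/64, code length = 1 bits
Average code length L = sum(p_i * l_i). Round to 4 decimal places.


Weighted contributions p_i * l_i:
  C: (18/64) * 3 = 54/64
  G: (9/64) * 5 = 45/64
  E: (17/64) * 5 = 85/64
  B: (20/64) * 1 = 20/64
Sum = (54 + 45 + 85 + 20)/64 = 204/64

L = 204/64 = 3.1875 bits/symbol


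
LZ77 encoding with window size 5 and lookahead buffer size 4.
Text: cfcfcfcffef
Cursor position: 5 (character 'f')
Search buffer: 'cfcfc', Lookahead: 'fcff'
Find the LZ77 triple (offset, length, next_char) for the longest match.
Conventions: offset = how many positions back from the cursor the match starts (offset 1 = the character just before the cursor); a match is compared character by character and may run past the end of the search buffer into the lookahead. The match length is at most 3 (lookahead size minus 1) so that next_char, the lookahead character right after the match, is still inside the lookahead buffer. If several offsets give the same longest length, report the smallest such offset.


Try each offset into the search buffer:
  offset=1 (pos 4, char 'c'): match length 0
  offset=2 (pos 3, char 'f'): match length 3
  offset=3 (pos 2, char 'c'): match length 0
  offset=4 (pos 1, char 'f'): match length 3
  offset=5 (pos 0, char 'c'): match length 0
Longest match has length 3, found at offsets 2, 4; take the smallest, offset 2.
next_char = character at position 5 + 3 = 8 -> 'f'

Best match: offset=2, length=3 (matching 'fcf' starting at position 3)
LZ77 triple: (2, 3, 'f')


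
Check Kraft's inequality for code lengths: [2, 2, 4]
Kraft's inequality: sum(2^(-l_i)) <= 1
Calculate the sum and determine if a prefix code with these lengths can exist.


Sum = 2^(-2) + 2^(-2) + 2^(-4)
    = 0.25 + 0.25 + 0.0625
    = 9/16 = 0.5625
Since 0.5625 <= 1, Kraft's inequality IS satisfied.
A prefix code with these lengths CAN exist.

Kraft sum = 0.5625. Satisfied.


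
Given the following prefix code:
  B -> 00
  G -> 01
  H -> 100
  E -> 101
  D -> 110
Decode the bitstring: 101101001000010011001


Decoding step by step:
Bits 101 -> E
Bits 101 -> E
Bits 00 -> B
Bits 100 -> H
Bits 00 -> B
Bits 100 -> H
Bits 110 -> D
Bits 01 -> G


Decoded message: EEBHBHDG


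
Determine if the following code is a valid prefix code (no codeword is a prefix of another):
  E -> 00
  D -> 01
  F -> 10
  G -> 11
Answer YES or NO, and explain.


Checking each pair (does one codeword prefix another?):
  E='00' vs D='01': no prefix
  E='00' vs F='10': no prefix
  E='00' vs G='11': no prefix
  D='01' vs E='00': no prefix
  D='01' vs F='10': no prefix
  D='01' vs G='11': no prefix
  F='10' vs E='00': no prefix
  F='10' vs D='01': no prefix
  F='10' vs G='11': no prefix
  G='11' vs E='00': no prefix
  G='11' vs D='01': no prefix
  G='11' vs F='10': no prefix
No violation found over all pairs.

YES -- this is a valid prefix code. No codeword is a prefix of any other codeword.


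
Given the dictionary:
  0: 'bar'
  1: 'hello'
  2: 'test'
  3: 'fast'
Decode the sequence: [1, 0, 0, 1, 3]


Look up each index in the dictionary:
  1 -> 'hello'
  0 -> 'bar'
  0 -> 'bar'
  1 -> 'hello'
  3 -> 'fast'

Decoded: "hello bar bar hello fast"


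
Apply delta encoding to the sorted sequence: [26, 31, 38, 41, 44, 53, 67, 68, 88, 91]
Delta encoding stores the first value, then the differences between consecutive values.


First value: 26
Deltas:
  31 - 26 = 5
  38 - 31 = 7
  41 - 38 = 3
  44 - 41 = 3
  53 - 44 = 9
  67 - 53 = 14
  68 - 67 = 1
  88 - 68 = 20
  91 - 88 = 3


Delta encoded: [26, 5, 7, 3, 3, 9, 14, 1, 20, 3]


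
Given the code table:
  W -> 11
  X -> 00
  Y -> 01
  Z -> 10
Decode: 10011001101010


Decoding:
10 -> Z
01 -> Y
10 -> Z
01 -> Y
10 -> Z
10 -> Z
10 -> Z


Result: ZYZYZZZ
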